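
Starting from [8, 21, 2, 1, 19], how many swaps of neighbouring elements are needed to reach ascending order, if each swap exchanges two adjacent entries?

The minimum number of adjacent swaps to sort an array equals its inversion count, since every such swap removes exactly one inversion.
Count inversions — for each element, later elements that are smaller:
8: 2, 1 → 2
21: 2, 1, 19 → 3
2: 1 → 1
1: none → 0
19: none → 0
Total inversions: 2 + 3 + 1 + 0 + 0 = 6

6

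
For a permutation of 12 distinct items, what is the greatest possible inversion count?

66

A reversed (strictly descending) arrangement makes every pair an inversion, giving C(12, 2) inversions.
C(12, 2) = 12·11/2 = 66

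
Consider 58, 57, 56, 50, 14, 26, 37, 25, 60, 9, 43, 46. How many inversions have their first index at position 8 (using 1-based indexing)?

1 such element

The element at index 8 is 25.
Elements after it: 60, 9, 43, 46
Those smaller than 25: 9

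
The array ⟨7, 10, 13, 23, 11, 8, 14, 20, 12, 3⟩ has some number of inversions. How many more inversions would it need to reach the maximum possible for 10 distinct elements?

24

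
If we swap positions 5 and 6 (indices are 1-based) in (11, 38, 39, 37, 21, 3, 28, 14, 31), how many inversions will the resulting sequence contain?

Positions 5 and 6 hold 21 and 3; after swapping, the array is [11, 38, 39, 37, 3, 21, 28, 14, 31].
Count, for each position, how many later elements it exceeds:
11: 1
38: 6
39: 6
37: 5
3: 0
21: 1
28: 1
14: 0
31: 0
Sum: 1 + 6 + 6 + 5 + 0 + 1 + 1 + 0 + 0 = 20

20 inversions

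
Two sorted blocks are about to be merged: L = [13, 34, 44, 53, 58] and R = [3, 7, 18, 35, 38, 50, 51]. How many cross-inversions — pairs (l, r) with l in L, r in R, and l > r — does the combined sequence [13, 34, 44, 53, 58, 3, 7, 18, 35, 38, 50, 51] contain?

24

Take each right-half value and tally the left-half values above it:
r = 3: 13, 34, 44, 53, 58 → 5
r = 7: 13, 34, 44, 53, 58 → 5
r = 18: 34, 44, 53, 58 → 4
r = 35: 44, 53, 58 → 3
r = 38: 44, 53, 58 → 3
r = 50: 53, 58 → 2
r = 51: 53, 58 → 2
Cross-inversions: 5 + 5 + 4 + 3 + 3 + 2 + 2 = 24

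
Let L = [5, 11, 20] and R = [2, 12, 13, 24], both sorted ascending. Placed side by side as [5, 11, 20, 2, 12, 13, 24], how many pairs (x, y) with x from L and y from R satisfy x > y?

Split inversions: 5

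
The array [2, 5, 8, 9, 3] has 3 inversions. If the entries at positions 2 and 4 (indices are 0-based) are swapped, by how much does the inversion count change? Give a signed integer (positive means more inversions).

Positions 2 and 4 hold 8 and 3; after swapping, the array is [2, 5, 3, 9, 8].
Element-by-element contributions:
2 → none → 0
5 → 3 → 1
3 → none → 0
9 → 8 → 1
8 → none → 0
Sum: 0 + 1 + 0 + 1 + 0 = 2
Change: 2 − 3 = -1

-1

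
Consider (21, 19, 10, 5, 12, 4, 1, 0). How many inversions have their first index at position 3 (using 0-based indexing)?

The element at index 3 is 5.
Elements after it: 12, 4, 1, 0
Those smaller than 5: 4, 1, 0

3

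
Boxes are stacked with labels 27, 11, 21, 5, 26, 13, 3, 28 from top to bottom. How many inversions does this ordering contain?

15 inversions

For each element, count later entries that are smaller:
27: 6
11: 2
21: 3
5: 1
26: 2
13: 1
3: 0
28: 0
Sum: 6 + 2 + 3 + 1 + 2 + 1 + 0 + 0 = 15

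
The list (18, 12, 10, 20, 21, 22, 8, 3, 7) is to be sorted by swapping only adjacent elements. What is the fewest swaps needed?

The minimum number of adjacent swaps to sort an array equals its inversion count, since every such swap removes exactly one inversion.
Count inversions — for each element, later elements that are smaller:
18: 12, 10, 8, 3, 7 → 5
12: 10, 8, 3, 7 → 4
10: 8, 3, 7 → 3
20: 8, 3, 7 → 3
21: 8, 3, 7 → 3
22: 8, 3, 7 → 3
8: 3, 7 → 2
3: none → 0
7: none → 0
Total inversions: 5 + 4 + 3 + 3 + 3 + 3 + 2 + 0 + 0 = 23

There are 23 swaps.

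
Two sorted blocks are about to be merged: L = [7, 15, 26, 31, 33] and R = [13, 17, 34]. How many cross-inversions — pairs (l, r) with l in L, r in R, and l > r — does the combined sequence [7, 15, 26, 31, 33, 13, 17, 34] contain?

There are 7 split inversions.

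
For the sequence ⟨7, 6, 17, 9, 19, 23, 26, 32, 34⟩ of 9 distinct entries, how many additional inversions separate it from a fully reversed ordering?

Maximum inversions for 9 distinct elements is C(9, 2) = 9·8/2 = 36.
Current inversions — for each element, count later smaller elements:
7: 1
6: 0
17: 1
9: 0
19: 0
23: 0
26: 0
32: 0
34: 0
Current total: 1 + 0 + 1 + 0 + 0 + 0 + 0 + 0 + 0 = 2
Shortfall: 36 − 2 = 34

34 inversions short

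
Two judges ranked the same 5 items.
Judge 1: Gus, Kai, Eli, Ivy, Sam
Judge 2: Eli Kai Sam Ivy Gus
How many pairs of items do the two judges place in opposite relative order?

Assign each item its position (1..5) in the first ordering, then rewrite the second ordering as that position sequence:
positions: Gus→1, Kai→2, Eli→3, Ivy→4, Sam→5
second ordering as positions: [3, 2, 5, 4, 1]
Discordant pairs = inversions in this position sequence.
3: 2, 1 → 2
2: 1 → 1
5: 4, 1 → 2
4: 1 → 1
1: 0
Total: 2 + 1 + 2 + 1 + 0 = 6

6 discordant pairs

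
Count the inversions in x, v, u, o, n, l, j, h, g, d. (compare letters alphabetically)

45 inversions

Sweep left to right; for each value list the smaller values that follow it:
x → v, u, o, n, l, j, h, g, d → 9
v → u, o, n, l, j, h, g, d → 8
u → o, n, l, j, h, g, d → 7
o → n, l, j, h, g, d → 6
n → l, j, h, g, d → 5
l → j, h, g, d → 4
j → h, g, d → 3
h → g, d → 2
g → d → 1
d → none → 0
Sum: 9 + 8 + 7 + 6 + 5 + 4 + 3 + 2 + 1 + 0 = 45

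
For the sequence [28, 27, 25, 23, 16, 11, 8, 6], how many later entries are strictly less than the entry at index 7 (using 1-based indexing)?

The element at index 7 is 8.
Elements after it: 6
Those smaller than 8: 6

1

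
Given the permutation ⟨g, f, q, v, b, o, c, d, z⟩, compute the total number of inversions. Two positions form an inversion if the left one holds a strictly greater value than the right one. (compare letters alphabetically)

Out-of-order pairs: 17

Sweep left to right; for each value list the smaller values that follow it:
g: 4
f: 3
q: 4
v: 4
b: 0
o: 2
c: 0
d: 0
z: 0
Sum: 4 + 3 + 4 + 4 + 0 + 2 + 0 + 0 + 0 = 17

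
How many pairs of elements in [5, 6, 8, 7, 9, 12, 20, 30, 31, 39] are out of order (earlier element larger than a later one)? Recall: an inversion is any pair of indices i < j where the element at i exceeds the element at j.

Count, for each position, how many later elements it exceeds:
5: 0
6: 0
8: 1
7: 0
9: 0
12: 0
20: 0
30: 0
31: 0
39: 0
Sum: 0 + 0 + 1 + 0 + 0 + 0 + 0 + 0 + 0 + 0 = 1

There is 1 inversion.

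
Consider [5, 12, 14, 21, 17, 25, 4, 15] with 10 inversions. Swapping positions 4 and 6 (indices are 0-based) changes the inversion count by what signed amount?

Positions 4 and 6 hold 17 and 4; after swapping, the array is [5, 12, 14, 21, 4, 25, 17, 15].
Count, for each position, how many later elements it exceeds:
5: 1
12: 1
14: 1
21: 3
4: 0
25: 2
17: 1
15: 0
Sum: 1 + 1 + 1 + 3 + 0 + 2 + 1 + 0 = 9
Change: 9 − 10 = -1

-1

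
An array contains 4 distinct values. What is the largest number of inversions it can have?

6

A reversed (strictly descending) arrangement makes every pair an inversion, giving C(4, 2) inversions.
C(4, 2) = 4·3/2 = 6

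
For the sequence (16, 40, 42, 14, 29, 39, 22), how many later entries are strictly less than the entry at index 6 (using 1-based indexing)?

1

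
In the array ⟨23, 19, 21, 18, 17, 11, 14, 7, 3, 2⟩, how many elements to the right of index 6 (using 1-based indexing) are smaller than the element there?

3

The element at index 6 is 11.
Elements after it: 14, 7, 3, 2
Those smaller than 11: 7, 3, 2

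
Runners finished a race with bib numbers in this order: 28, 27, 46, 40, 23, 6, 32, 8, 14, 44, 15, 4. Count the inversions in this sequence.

44 inversions

Element-by-element contributions:
28: 7
27: 6
46: 9
40: 7
23: 5
6: 1
32: 4
8: 1
14: 1
44: 2
15: 1
4: 0
Sum: 7 + 6 + 9 + 7 + 5 + 1 + 4 + 1 + 1 + 2 + 1 + 0 = 44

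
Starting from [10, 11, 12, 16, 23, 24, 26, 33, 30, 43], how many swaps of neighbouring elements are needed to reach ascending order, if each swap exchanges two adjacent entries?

1

The minimum number of adjacent swaps to sort an array equals its inversion count, since every such swap removes exactly one inversion.
Count inversions — for each element, later elements that are smaller:
10: none → 0
11: none → 0
12: none → 0
16: none → 0
23: none → 0
24: none → 0
26: none → 0
33: 30 → 1
30: none → 0
43: none → 0
Total inversions: 0 + 0 + 0 + 0 + 0 + 0 + 0 + 1 + 0 + 0 = 1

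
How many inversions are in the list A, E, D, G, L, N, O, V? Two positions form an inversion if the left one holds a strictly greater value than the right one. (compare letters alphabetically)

Sweep left to right; for each value list the smaller values that follow it:
A → none → 0
E → D → 1
D → none → 0
G → none → 0
L → none → 0
N → none → 0
O → none → 0
V → none → 0
Sum: 0 + 1 + 0 + 0 + 0 + 0 + 0 + 0 = 1

1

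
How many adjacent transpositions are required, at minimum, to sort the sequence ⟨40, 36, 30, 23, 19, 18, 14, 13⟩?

28 swaps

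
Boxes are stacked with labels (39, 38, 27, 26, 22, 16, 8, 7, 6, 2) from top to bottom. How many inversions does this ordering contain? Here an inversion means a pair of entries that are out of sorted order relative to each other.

45

Element-by-element contributions:
39 → 38, 27, 26, 22, 16, 8, 7, 6, 2 → 9
38 → 27, 26, 22, 16, 8, 7, 6, 2 → 8
27 → 26, 22, 16, 8, 7, 6, 2 → 7
26 → 22, 16, 8, 7, 6, 2 → 6
22 → 16, 8, 7, 6, 2 → 5
16 → 8, 7, 6, 2 → 4
8 → 7, 6, 2 → 3
7 → 6, 2 → 2
6 → 2 → 1
2 → none → 0
Sum: 9 + 8 + 7 + 6 + 5 + 4 + 3 + 2 + 1 + 0 = 45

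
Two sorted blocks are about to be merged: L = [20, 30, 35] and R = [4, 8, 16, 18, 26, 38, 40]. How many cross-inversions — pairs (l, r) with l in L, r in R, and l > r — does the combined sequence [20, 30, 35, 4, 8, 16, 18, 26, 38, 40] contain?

There are 14 cross-inversions.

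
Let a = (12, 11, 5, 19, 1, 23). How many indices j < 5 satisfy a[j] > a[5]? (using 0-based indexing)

The element at index 5 is 23.
Elements before it: 12, 11, 5, 19, 1
None of them are larger than 23.

0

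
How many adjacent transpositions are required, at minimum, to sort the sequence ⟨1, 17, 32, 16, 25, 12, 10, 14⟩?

Minimum adjacent swaps = number of inversions (each swap of adjacent out-of-order elements removes one inversion and no swap can remove more).
Count inversions — for each element, later elements that are smaller:
1: none → 0
17: 16, 12, 10, 14 → 4
32: 16, 25, 12, 10, 14 → 5
16: 12, 10, 14 → 3
25: 12, 10, 14 → 3
12: 10 → 1
10: none → 0
14: none → 0
Total inversions: 0 + 4 + 5 + 3 + 3 + 1 + 0 + 0 = 16

16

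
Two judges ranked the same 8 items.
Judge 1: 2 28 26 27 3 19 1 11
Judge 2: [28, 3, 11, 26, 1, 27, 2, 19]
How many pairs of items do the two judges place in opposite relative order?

Assign each item its position (1..8) in the first ordering, then rewrite the second ordering as that position sequence:
positions: 2→1, 28→2, 26→3, 27→4, 3→5, 19→6, 1→7, 11→8
second ordering as positions: [2, 5, 8, 3, 7, 4, 1, 6]
Discordant pairs = inversions in this position sequence.
2: 1 → 1
5: 3, 4, 1 → 3
8: 3, 7, 4, 1, 6 → 5
3: 1 → 1
7: 4, 1, 6 → 3
4: 1 → 1
1: 0
6: 0
Total: 1 + 3 + 5 + 1 + 3 + 1 + 0 + 0 = 14

14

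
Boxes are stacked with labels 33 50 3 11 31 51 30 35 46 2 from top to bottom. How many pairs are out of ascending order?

23

For each element, count later entries that are smaller:
33: 5
50: 7
3: 1
11: 1
31: 2
51: 4
30: 1
35: 1
46: 1
2: 0
Sum: 5 + 7 + 1 + 1 + 2 + 4 + 1 + 1 + 1 + 0 = 23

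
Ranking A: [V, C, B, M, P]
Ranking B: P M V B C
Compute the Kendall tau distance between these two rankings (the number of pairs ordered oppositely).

8

Assign each item its position (1..5) in the first ordering, then rewrite the second ordering as that position sequence:
positions: V→1, C→2, B→3, M→4, P→5
second ordering as positions: [5, 4, 1, 3, 2]
Discordant pairs = inversions in this position sequence.
5: 4, 1, 3, 2 → 4
4: 1, 3, 2 → 3
1: 0
3: 2 → 1
2: 0
Total: 4 + 3 + 0 + 1 + 0 = 8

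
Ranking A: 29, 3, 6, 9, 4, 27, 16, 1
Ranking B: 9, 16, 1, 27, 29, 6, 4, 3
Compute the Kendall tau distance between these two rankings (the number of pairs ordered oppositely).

Assign each item its position (1..8) in the first ordering, then rewrite the second ordering as that position sequence:
positions: 29→1, 3→2, 6→3, 9→4, 4→5, 27→6, 16→7, 1→8
second ordering as positions: [4, 7, 8, 6, 1, 3, 5, 2]
Discordant pairs = inversions in this position sequence.
4: 1, 3, 2 → 3
7: 6, 1, 3, 5, 2 → 5
8: 6, 1, 3, 5, 2 → 5
6: 1, 3, 5, 2 → 4
1: 0
3: 2 → 1
5: 2 → 1
2: 0
Total: 3 + 5 + 5 + 4 + 0 + 1 + 1 + 0 = 19

19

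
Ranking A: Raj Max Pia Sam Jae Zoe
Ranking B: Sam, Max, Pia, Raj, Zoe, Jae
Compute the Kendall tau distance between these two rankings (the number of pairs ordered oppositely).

Assign each item its position (1..6) in the first ordering, then rewrite the second ordering as that position sequence:
positions: Raj→1, Max→2, Pia→3, Sam→4, Jae→5, Zoe→6
second ordering as positions: [4, 2, 3, 1, 6, 5]
Discordant pairs = inversions in this position sequence.
4: 2, 3, 1 → 3
2: 1 → 1
3: 1 → 1
1: 0
6: 5 → 1
5: 0
Total: 3 + 1 + 1 + 0 + 1 + 0 = 6

6 discordant pairs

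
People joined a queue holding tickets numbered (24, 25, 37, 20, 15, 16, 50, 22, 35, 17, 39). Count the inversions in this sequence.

Element-by-element contributions:
24 → 20, 15, 16, 22, 17 → 5
25 → 20, 15, 16, 22, 17 → 5
37 → 20, 15, 16, 22, 35, 17 → 6
20 → 15, 16, 17 → 3
15 → none → 0
16 → none → 0
50 → 22, 35, 17, 39 → 4
22 → 17 → 1
35 → 17 → 1
17 → none → 0
39 → none → 0
Sum: 5 + 5 + 6 + 3 + 0 + 0 + 4 + 1 + 1 + 0 + 0 = 25

25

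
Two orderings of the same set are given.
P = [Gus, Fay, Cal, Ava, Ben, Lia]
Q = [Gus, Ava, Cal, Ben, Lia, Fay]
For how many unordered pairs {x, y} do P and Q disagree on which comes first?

Disagreeing pairs: 5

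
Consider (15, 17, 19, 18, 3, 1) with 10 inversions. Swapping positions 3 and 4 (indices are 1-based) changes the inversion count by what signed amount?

Positions 3 and 4 hold 19 and 18; after swapping, the array is [15, 17, 18, 19, 3, 1].
Count, for each position, how many later elements it exceeds:
15 → 3, 1 → 2
17 → 3, 1 → 2
18 → 3, 1 → 2
19 → 3, 1 → 2
3 → 1 → 1
1 → none → 0
Sum: 2 + 2 + 2 + 2 + 1 + 0 = 9
Change: 9 − 10 = -1

-1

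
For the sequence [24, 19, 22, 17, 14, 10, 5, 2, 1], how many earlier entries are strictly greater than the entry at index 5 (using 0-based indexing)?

5

The element at index 5 is 10.
Elements before it: 24, 19, 22, 17, 14
Those larger than 10: 24, 19, 22, 17, 14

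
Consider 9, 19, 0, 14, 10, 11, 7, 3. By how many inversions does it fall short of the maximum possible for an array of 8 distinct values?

Maximum inversions for 8 distinct elements is C(8, 2) = 8·7/2 = 28.
Current inversions — for each element, count later smaller elements:
9: 3
19: 6
0: 0
14: 4
10: 2
11: 2
7: 1
3: 0
Current total: 3 + 6 + 0 + 4 + 2 + 2 + 1 + 0 = 18
Shortfall: 28 − 18 = 10

10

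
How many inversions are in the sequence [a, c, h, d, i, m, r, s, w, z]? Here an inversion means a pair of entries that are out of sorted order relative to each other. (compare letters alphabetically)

1 inversion

Sweep left to right; for each value list the smaller values that follow it:
a → none → 0
c → none → 0
h → d → 1
d → none → 0
i → none → 0
m → none → 0
r → none → 0
s → none → 0
w → none → 0
z → none → 0
Sum: 0 + 0 + 1 + 0 + 0 + 0 + 0 + 0 + 0 + 0 = 1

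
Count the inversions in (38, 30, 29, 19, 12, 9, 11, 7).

Count, for each position, how many later elements it exceeds:
38 → 30, 29, 19, 12, 9, 11, 7 → 7
30 → 29, 19, 12, 9, 11, 7 → 6
29 → 19, 12, 9, 11, 7 → 5
19 → 12, 9, 11, 7 → 4
12 → 9, 11, 7 → 3
9 → 7 → 1
11 → 7 → 1
7 → none → 0
Sum: 7 + 6 + 5 + 4 + 3 + 1 + 1 + 0 = 27

There are 27 inversions.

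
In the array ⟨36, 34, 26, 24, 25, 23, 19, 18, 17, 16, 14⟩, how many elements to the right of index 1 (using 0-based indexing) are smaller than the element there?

The element at index 1 is 34.
Elements after it: 26, 24, 25, 23, 19, 18, 17, 16, 14
Those smaller than 34: 26, 24, 25, 23, 19, 18, 17, 16, 14

9 such elements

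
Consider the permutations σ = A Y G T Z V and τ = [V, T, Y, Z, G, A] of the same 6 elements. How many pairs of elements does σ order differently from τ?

Assign each item its position (1..6) in the first ordering, then rewrite the second ordering as that position sequence:
positions: A→1, Y→2, G→3, T→4, Z→5, V→6
second ordering as positions: [6, 4, 2, 5, 3, 1]
Discordant pairs = inversions in this position sequence.
6: 4, 2, 5, 3, 1 → 5
4: 2, 3, 1 → 3
2: 1 → 1
5: 3, 1 → 2
3: 1 → 1
1: 0
Total: 5 + 3 + 1 + 2 + 1 + 0 = 12

12 discordant pairs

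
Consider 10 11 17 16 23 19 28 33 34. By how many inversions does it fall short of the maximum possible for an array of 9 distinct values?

Maximum inversions for 9 distinct elements is C(9, 2) = 9·8/2 = 36.
Current inversions — for each element, count later smaller elements:
10: 0
11: 0
17: 1
16: 0
23: 1
19: 0
28: 0
33: 0
34: 0
Current total: 0 + 0 + 1 + 0 + 1 + 0 + 0 + 0 + 0 = 2
Shortfall: 36 − 2 = 34

34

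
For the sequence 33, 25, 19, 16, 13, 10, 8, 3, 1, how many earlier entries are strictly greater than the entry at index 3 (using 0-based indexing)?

3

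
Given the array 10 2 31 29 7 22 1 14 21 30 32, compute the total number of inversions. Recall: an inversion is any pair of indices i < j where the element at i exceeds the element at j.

20

For each element, count later entries that are smaller:
10 → 2, 7, 1 → 3
2 → 1 → 1
31 → 29, 7, 22, 1, 14, 21, 30 → 7
29 → 7, 22, 1, 14, 21 → 5
7 → 1 → 1
22 → 1, 14, 21 → 3
1 → none → 0
14 → none → 0
21 → none → 0
30 → none → 0
32 → none → 0
Sum: 3 + 1 + 7 + 5 + 1 + 3 + 0 + 0 + 0 + 0 + 0 = 20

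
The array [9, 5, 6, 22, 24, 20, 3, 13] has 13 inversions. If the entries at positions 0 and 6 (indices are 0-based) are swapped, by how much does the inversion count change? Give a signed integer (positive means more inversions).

Positions 0 and 6 hold 9 and 3; after swapping, the array is [3, 5, 6, 22, 24, 20, 9, 13].
Count, for each position, how many later elements it exceeds:
3 → none → 0
5 → none → 0
6 → none → 0
22 → 20, 9, 13 → 3
24 → 20, 9, 13 → 3
20 → 9, 13 → 2
9 → none → 0
13 → none → 0
Sum: 0 + 0 + 0 + 3 + 3 + 2 + 0 + 0 = 8
Change: 8 − 13 = -5

-5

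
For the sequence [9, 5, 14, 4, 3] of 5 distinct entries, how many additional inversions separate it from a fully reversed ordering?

Maximum inversions for 5 distinct elements is C(5, 2) = 5·4/2 = 10.
Current inversions — for each element, count later smaller elements:
9: 3
5: 2
14: 2
4: 1
3: 0
Current total: 3 + 2 + 2 + 1 + 0 = 8
Shortfall: 10 − 8 = 2

2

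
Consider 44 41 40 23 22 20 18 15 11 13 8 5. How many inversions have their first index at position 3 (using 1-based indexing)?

The element at index 3 is 40.
Elements after it: 23, 22, 20, 18, 15, 11, 13, 8, 5
Those smaller than 40: 23, 22, 20, 18, 15, 11, 13, 8, 5

9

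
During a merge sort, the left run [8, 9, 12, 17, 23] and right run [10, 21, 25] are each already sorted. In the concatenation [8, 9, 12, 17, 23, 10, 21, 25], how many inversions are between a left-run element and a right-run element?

Count, for every r in R, how many entries of L exceed r:
r = 10: 12, 17, 23 → 3
r = 21: 23 → 1
r = 25: none → 0
Cross-inversions: 3 + 1 + 0 = 4

4 split inversions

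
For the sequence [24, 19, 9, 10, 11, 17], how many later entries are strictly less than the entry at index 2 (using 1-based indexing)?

4 such elements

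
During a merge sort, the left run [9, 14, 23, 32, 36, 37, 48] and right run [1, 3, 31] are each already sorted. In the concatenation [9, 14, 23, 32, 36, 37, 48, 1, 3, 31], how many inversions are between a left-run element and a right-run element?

For each element r of the right run, count left-run elements greater than r:
r = 1: 9, 14, 23, 32, 36, 37, 48 → 7
r = 3: 9, 14, 23, 32, 36, 37, 48 → 7
r = 31: 32, 36, 37, 48 → 4
Cross-inversions: 7 + 7 + 4 = 18

18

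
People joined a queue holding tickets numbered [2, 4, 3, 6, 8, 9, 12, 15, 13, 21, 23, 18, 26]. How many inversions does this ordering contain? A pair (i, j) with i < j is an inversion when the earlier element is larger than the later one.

Sweep left to right; for each value list the smaller values that follow it:
2: 0
4: 1
3: 0
6: 0
8: 0
9: 0
12: 0
15: 1
13: 0
21: 1
23: 1
18: 0
26: 0
Sum: 0 + 1 + 0 + 0 + 0 + 0 + 0 + 1 + 0 + 1 + 1 + 0 + 0 = 4

4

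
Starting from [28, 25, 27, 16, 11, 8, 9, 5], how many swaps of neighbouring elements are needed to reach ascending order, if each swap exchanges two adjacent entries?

26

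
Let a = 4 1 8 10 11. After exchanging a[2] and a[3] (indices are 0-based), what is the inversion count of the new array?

2 inversions

Positions 2 and 3 hold 8 and 10; after swapping, the array is [4, 1, 10, 8, 11].
Sweep left to right; for each value list the smaller values that follow it:
4 → 1 → 1
1 → none → 0
10 → 8 → 1
8 → none → 0
11 → none → 0
Sum: 1 + 0 + 1 + 0 + 0 = 2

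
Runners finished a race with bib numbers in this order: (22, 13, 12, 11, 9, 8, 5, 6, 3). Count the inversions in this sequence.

Out-of-order pairs: 35

Sweep left to right; for each value list the smaller values that follow it:
22: 8
13: 7
12: 6
11: 5
9: 4
8: 3
5: 1
6: 1
3: 0
Sum: 8 + 7 + 6 + 5 + 4 + 3 + 1 + 1 + 0 = 35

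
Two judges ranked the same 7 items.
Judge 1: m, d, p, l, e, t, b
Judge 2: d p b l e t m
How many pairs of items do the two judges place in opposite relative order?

Discordant pairs: 9

Assign each item its position (1..7) in the first ordering, then rewrite the second ordering as that position sequence:
positions: m→1, d→2, p→3, l→4, e→5, t→6, b→7
second ordering as positions: [2, 3, 7, 4, 5, 6, 1]
Discordant pairs = inversions in this position sequence.
2: 1 → 1
3: 1 → 1
7: 4, 5, 6, 1 → 4
4: 1 → 1
5: 1 → 1
6: 1 → 1
1: 0
Total: 1 + 1 + 4 + 1 + 1 + 1 + 0 = 9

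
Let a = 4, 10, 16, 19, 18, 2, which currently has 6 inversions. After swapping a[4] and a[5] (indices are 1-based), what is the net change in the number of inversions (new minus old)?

-1

Positions 4 and 5 hold 19 and 18; after swapping, the array is [4, 10, 16, 18, 19, 2].
For each element, count later entries that are smaller:
4 → 2 → 1
10 → 2 → 1
16 → 2 → 1
18 → 2 → 1
19 → 2 → 1
2 → none → 0
Sum: 1 + 1 + 1 + 1 + 1 + 0 = 5
Change: 5 − 6 = -1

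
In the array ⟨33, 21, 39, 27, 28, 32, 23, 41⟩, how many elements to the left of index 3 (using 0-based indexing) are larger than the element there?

2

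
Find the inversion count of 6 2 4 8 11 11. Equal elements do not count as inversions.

2 inversions

Sweep left to right; for each value list the smaller values that follow it:
6 → 2, 4 → 2
2 → none → 0
4 → none → 0
8 → none → 0
11 → none → 0
11 → none → 0
Sum: 2 + 0 + 0 + 0 + 0 + 0 = 2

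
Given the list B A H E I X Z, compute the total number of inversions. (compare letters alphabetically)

Sweep left to right; for each value list the smaller values that follow it:
B: 1
A: 0
H: 1
E: 0
I: 0
X: 0
Z: 0
Sum: 1 + 0 + 1 + 0 + 0 + 0 + 0 = 2

2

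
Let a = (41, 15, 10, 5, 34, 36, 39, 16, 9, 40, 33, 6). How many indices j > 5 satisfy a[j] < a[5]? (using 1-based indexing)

4

The element at index 5 is 34.
Elements after it: 36, 39, 16, 9, 40, 33, 6
Those smaller than 34: 16, 9, 33, 6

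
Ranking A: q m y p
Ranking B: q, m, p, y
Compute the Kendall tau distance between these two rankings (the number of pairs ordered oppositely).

1 discordant pair

Assign each item its position (1..4) in the first ordering, then rewrite the second ordering as that position sequence:
positions: q→1, m→2, y→3, p→4
second ordering as positions: [1, 2, 4, 3]
Discordant pairs = inversions in this position sequence.
1: 0
2: 0
4: 3 → 1
3: 0
Total: 0 + 0 + 1 + 0 = 1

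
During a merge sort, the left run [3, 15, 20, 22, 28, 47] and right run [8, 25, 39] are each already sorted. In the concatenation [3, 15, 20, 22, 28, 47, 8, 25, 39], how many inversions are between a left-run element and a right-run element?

Cross-inversions: 8

Count, for every r in R, how many entries of L exceed r:
r = 8: 15, 20, 22, 28, 47 → 5
r = 25: 28, 47 → 2
r = 39: 47 → 1
Cross-inversions: 5 + 2 + 1 = 8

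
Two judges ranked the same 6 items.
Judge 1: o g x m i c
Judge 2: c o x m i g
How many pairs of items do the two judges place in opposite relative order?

Assign each item its position (1..6) in the first ordering, then rewrite the second ordering as that position sequence:
positions: o→1, g→2, x→3, m→4, i→5, c→6
second ordering as positions: [6, 1, 3, 4, 5, 2]
Discordant pairs = inversions in this position sequence.
6: 1, 3, 4, 5, 2 → 5
1: 0
3: 2 → 1
4: 2 → 1
5: 2 → 1
2: 0
Total: 5 + 0 + 1 + 1 + 1 + 0 = 8

8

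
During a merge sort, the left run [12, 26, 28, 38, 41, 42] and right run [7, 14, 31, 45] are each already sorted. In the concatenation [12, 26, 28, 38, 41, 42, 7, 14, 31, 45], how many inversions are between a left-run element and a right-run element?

Count, for every r in R, how many entries of L exceed r:
r = 7: 12, 26, 28, 38, 41, 42 → 6
r = 14: 26, 28, 38, 41, 42 → 5
r = 31: 38, 41, 42 → 3
r = 45: none → 0
Cross-inversions: 6 + 5 + 3 + 0 = 14

Split inversions: 14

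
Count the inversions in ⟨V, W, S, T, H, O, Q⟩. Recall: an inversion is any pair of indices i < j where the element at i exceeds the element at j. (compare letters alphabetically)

Inversions: 16

For each element, count later entries that are smaller:
V: 5
W: 5
S: 3
T: 3
H: 0
O: 0
Q: 0
Sum: 5 + 5 + 3 + 3 + 0 + 0 + 0 = 16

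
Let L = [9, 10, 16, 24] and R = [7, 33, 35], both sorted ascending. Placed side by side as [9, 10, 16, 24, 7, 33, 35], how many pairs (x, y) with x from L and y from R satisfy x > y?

Split inversions: 4

Count, for every r in R, how many entries of L exceed r:
r = 7: 9, 10, 16, 24 → 4
r = 33: none → 0
r = 35: none → 0
Cross-inversions: 4 + 0 + 0 = 4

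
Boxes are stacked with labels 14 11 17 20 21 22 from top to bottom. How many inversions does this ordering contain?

Sweep left to right; for each value list the smaller values that follow it:
14: 1
11: 0
17: 0
20: 0
21: 0
22: 0
Sum: 1 + 0 + 0 + 0 + 0 + 0 = 1

1 out-of-order pair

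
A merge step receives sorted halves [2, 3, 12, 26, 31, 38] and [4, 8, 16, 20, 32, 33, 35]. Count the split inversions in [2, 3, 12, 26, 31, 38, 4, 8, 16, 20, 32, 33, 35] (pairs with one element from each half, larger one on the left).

17

Count, for every r in R, how many entries of L exceed r:
r = 4: 12, 26, 31, 38 → 4
r = 8: 12, 26, 31, 38 → 4
r = 16: 26, 31, 38 → 3
r = 20: 26, 31, 38 → 3
r = 32: 38 → 1
r = 33: 38 → 1
r = 35: 38 → 1
Cross-inversions: 4 + 4 + 3 + 3 + 1 + 1 + 1 = 17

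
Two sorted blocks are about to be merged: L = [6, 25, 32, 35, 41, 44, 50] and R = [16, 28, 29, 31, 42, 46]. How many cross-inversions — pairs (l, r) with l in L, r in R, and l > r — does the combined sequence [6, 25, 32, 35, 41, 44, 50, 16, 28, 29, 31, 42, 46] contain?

Count, for every r in R, how many entries of L exceed r:
r = 16: 25, 32, 35, 41, 44, 50 → 6
r = 28: 32, 35, 41, 44, 50 → 5
r = 29: 32, 35, 41, 44, 50 → 5
r = 31: 32, 35, 41, 44, 50 → 5
r = 42: 44, 50 → 2
r = 46: 50 → 1
Cross-inversions: 6 + 5 + 5 + 5 + 2 + 1 = 24

24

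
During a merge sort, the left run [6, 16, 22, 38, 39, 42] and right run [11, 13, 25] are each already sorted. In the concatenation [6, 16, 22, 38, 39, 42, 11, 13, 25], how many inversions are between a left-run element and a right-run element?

13 split inversions

For each element r of the right run, count left-run elements greater than r:
r = 11: 16, 22, 38, 39, 42 → 5
r = 13: 16, 22, 38, 39, 42 → 5
r = 25: 38, 39, 42 → 3
Cross-inversions: 5 + 5 + 3 = 13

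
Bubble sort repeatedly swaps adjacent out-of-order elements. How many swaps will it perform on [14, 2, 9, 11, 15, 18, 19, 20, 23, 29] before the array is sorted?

Adjacent swaps: 3

The minimum number of adjacent swaps to sort an array equals its inversion count, since every such swap removes exactly one inversion.
Count inversions — for each element, later elements that are smaller:
14: 2, 9, 11 → 3
2: none → 0
9: none → 0
11: none → 0
15: none → 0
18: none → 0
19: none → 0
20: none → 0
23: none → 0
29: none → 0
Total inversions: 3 + 0 + 0 + 0 + 0 + 0 + 0 + 0 + 0 + 0 = 3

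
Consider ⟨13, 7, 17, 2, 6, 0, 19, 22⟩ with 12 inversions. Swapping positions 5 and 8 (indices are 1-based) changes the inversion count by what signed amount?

+3

Positions 5 and 8 hold 6 and 22; after swapping, the array is [13, 7, 17, 2, 22, 0, 19, 6].
Sweep left to right; for each value list the smaller values that follow it:
13: 4
7: 3
17: 3
2: 1
22: 3
0: 0
19: 1
6: 0
Sum: 4 + 3 + 3 + 1 + 3 + 0 + 1 + 0 = 15
Change: 15 − 12 = +3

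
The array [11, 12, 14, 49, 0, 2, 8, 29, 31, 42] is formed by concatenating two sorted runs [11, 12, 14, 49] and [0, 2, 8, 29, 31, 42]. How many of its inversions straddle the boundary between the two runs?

15

For each element r of the right run, count left-run elements greater than r:
r = 0: 11, 12, 14, 49 → 4
r = 2: 11, 12, 14, 49 → 4
r = 8: 11, 12, 14, 49 → 4
r = 29: 49 → 1
r = 31: 49 → 1
r = 42: 49 → 1
Cross-inversions: 4 + 4 + 4 + 1 + 1 + 1 = 15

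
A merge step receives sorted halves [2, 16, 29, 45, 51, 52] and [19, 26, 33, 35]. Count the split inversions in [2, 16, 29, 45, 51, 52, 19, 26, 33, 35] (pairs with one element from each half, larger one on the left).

Take each right-half value and tally the left-half values above it:
r = 19: 29, 45, 51, 52 → 4
r = 26: 29, 45, 51, 52 → 4
r = 33: 45, 51, 52 → 3
r = 35: 45, 51, 52 → 3
Cross-inversions: 4 + 4 + 3 + 3 = 14

14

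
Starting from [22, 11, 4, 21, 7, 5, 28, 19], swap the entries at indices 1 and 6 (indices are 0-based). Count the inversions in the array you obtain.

Positions 1 and 6 hold 11 and 28; after swapping, the array is [22, 28, 4, 21, 7, 5, 11, 19].
Count, for each position, how many later elements it exceeds:
22 → 4, 21, 7, 5, 11, 19 → 6
28 → 4, 21, 7, 5, 11, 19 → 6
4 → none → 0
21 → 7, 5, 11, 19 → 4
7 → 5 → 1
5 → none → 0
11 → none → 0
19 → none → 0
Sum: 6 + 6 + 0 + 4 + 1 + 0 + 0 + 0 = 17

17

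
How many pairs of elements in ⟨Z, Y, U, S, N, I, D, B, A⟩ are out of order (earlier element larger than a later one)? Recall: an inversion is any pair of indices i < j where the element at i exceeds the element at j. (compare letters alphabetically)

For each element, count later entries that are smaller:
Z → Y, U, S, N, I, D, B, A → 8
Y → U, S, N, I, D, B, A → 7
U → S, N, I, D, B, A → 6
S → N, I, D, B, A → 5
N → I, D, B, A → 4
I → D, B, A → 3
D → B, A → 2
B → A → 1
A → none → 0
Sum: 8 + 7 + 6 + 5 + 4 + 3 + 2 + 1 + 0 = 36

36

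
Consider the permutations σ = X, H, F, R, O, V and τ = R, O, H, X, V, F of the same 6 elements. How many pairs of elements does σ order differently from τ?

Assign each item its position (1..6) in the first ordering, then rewrite the second ordering as that position sequence:
positions: X→1, H→2, F→3, R→4, O→5, V→6
second ordering as positions: [4, 5, 2, 1, 6, 3]
Discordant pairs = inversions in this position sequence.
4: 2, 1, 3 → 3
5: 2, 1, 3 → 3
2: 1 → 1
1: 0
6: 3 → 1
3: 0
Total: 3 + 3 + 1 + 0 + 1 + 0 = 8

8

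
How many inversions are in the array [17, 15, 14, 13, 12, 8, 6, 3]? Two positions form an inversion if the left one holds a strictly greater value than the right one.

28

Sweep left to right; for each value list the smaller values that follow it:
17 → 15, 14, 13, 12, 8, 6, 3 → 7
15 → 14, 13, 12, 8, 6, 3 → 6
14 → 13, 12, 8, 6, 3 → 5
13 → 12, 8, 6, 3 → 4
12 → 8, 6, 3 → 3
8 → 6, 3 → 2
6 → 3 → 1
3 → none → 0
Sum: 7 + 6 + 5 + 4 + 3 + 2 + 1 + 0 = 28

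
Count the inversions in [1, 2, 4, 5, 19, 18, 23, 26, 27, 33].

For each element, count later entries that are smaller:
1: 0
2: 0
4: 0
5: 0
19: 1
18: 0
23: 0
26: 0
27: 0
33: 0
Sum: 0 + 0 + 0 + 0 + 1 + 0 + 0 + 0 + 0 + 0 = 1

1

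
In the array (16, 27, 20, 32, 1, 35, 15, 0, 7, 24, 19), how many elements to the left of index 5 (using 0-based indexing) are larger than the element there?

The element at index 5 is 35.
Elements before it: 16, 27, 20, 32, 1
None of them are larger than 35.

0 such elements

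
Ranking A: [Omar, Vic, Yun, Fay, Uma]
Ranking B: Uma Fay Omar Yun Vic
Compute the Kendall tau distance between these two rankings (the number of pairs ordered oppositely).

8 discordant pairs

Assign each item its position (1..5) in the first ordering, then rewrite the second ordering as that position sequence:
positions: Omar→1, Vic→2, Yun→3, Fay→4, Uma→5
second ordering as positions: [5, 4, 1, 3, 2]
Discordant pairs = inversions in this position sequence.
5: 4, 1, 3, 2 → 4
4: 1, 3, 2 → 3
1: 0
3: 2 → 1
2: 0
Total: 4 + 3 + 0 + 1 + 0 = 8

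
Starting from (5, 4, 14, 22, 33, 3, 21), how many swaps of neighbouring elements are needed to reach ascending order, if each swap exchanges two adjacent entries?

8

The minimum number of adjacent swaps to sort an array equals its inversion count, since every such swap removes exactly one inversion.
Count inversions — for each element, later elements that are smaller:
5: 4, 3 → 2
4: 3 → 1
14: 3 → 1
22: 3, 21 → 2
33: 3, 21 → 2
3: none → 0
21: none → 0
Total inversions: 2 + 1 + 1 + 2 + 2 + 0 + 0 = 8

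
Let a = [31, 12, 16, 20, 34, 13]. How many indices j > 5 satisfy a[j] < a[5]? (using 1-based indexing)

The element at index 5 is 34.
Elements after it: 13
Those smaller than 34: 13

1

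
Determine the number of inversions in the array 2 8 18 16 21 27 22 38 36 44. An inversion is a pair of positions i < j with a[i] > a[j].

Inversions: 3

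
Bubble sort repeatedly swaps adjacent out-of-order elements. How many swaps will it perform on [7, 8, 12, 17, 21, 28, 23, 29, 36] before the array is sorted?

1

Each adjacent swap fixes exactly one inversion, so the minimum swap count equals the number of inversions.
Count inversions — for each element, later elements that are smaller:
7: none → 0
8: none → 0
12: none → 0
17: none → 0
21: none → 0
28: 23 → 1
23: none → 0
29: none → 0
36: none → 0
Total inversions: 0 + 0 + 0 + 0 + 0 + 1 + 0 + 0 + 0 = 1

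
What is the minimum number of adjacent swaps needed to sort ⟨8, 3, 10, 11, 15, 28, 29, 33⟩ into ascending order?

The minimum number of adjacent swaps to sort an array equals its inversion count, since every such swap removes exactly one inversion.
Count inversions — for each element, later elements that are smaller:
8: 3 → 1
3: none → 0
10: none → 0
11: none → 0
15: none → 0
28: none → 0
29: none → 0
33: none → 0
Total inversions: 1 + 0 + 0 + 0 + 0 + 0 + 0 + 0 = 1

1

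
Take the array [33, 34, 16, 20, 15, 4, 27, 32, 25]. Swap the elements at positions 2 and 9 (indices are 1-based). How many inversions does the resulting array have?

Positions 2 and 9 hold 34 and 25; after swapping, the array is [33, 25, 16, 20, 15, 4, 27, 32, 34].
Count, for each position, how many later elements it exceeds:
33: 7
25: 4
16: 2
20: 2
15: 1
4: 0
27: 0
32: 0
34: 0
Sum: 7 + 4 + 2 + 2 + 1 + 0 + 0 + 0 + 0 = 16

16 inversions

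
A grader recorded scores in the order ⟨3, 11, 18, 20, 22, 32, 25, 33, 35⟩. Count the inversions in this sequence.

Count, for each position, how many later elements it exceeds:
3: 0
11: 0
18: 0
20: 0
22: 0
32: 1
25: 0
33: 0
35: 0
Sum: 0 + 0 + 0 + 0 + 0 + 1 + 0 + 0 + 0 = 1

1 inversion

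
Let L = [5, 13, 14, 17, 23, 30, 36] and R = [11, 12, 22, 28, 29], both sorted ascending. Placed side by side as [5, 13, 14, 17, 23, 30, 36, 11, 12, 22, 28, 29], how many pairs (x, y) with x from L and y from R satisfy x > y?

19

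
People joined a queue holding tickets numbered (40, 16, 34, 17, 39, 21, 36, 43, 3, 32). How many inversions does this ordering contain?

23 out-of-order pairs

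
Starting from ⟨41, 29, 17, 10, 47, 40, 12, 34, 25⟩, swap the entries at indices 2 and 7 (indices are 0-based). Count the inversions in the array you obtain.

Positions 2 and 7 hold 17 and 34; after swapping, the array is [41, 29, 34, 10, 47, 40, 12, 17, 25].
Sweep left to right; for each value list the smaller values that follow it:
41 → 29, 34, 10, 40, 12, 17, 25 → 7
29 → 10, 12, 17, 25 → 4
34 → 10, 12, 17, 25 → 4
10 → none → 0
47 → 40, 12, 17, 25 → 4
40 → 12, 17, 25 → 3
12 → none → 0
17 → none → 0
25 → none → 0
Sum: 7 + 4 + 4 + 0 + 4 + 3 + 0 + 0 + 0 = 22

22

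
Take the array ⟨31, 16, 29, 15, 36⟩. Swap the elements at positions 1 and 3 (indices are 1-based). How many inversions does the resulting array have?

Positions 1 and 3 hold 31 and 29; after swapping, the array is [29, 16, 31, 15, 36].
Sweep left to right; for each value list the smaller values that follow it:
29: 2
16: 1
31: 1
15: 0
36: 0
Sum: 2 + 1 + 1 + 0 + 0 = 4

Inversions: 4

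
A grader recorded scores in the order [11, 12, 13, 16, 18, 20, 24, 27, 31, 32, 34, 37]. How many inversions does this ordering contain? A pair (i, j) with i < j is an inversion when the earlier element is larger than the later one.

0

For each element, count later entries that are smaller:
11 → none → 0
12 → none → 0
13 → none → 0
16 → none → 0
18 → none → 0
20 → none → 0
24 → none → 0
27 → none → 0
31 → none → 0
32 → none → 0
34 → none → 0
37 → none → 0
Sum: 0 + 0 + 0 + 0 + 0 + 0 + 0 + 0 + 0 + 0 + 0 + 0 = 0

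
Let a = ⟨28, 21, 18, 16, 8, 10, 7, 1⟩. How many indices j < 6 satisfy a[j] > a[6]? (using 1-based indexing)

4

The element at index 6 is 10.
Elements before it: 28, 21, 18, 16, 8
Those larger than 10: 28, 21, 18, 16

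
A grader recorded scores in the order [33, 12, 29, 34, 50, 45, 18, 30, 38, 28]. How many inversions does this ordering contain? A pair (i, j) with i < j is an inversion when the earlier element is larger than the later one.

Sweep left to right; for each value list the smaller values that follow it:
33: 5
12: 0
29: 2
34: 3
50: 5
45: 4
18: 0
30: 1
38: 1
28: 0
Sum: 5 + 0 + 2 + 3 + 5 + 4 + 0 + 1 + 1 + 0 = 21

21 inversions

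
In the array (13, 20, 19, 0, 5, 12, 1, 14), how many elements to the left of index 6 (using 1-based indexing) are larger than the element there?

3

The element at index 6 is 12.
Elements before it: 13, 20, 19, 0, 5
Those larger than 12: 13, 20, 19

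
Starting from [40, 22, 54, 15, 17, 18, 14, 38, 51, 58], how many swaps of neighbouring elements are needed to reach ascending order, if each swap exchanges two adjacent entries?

The minimum number of adjacent swaps to sort an array equals its inversion count, since every such swap removes exactly one inversion.
Count inversions — for each element, later elements that are smaller:
40: 22, 15, 17, 18, 14, 38 → 6
22: 15, 17, 18, 14 → 4
54: 15, 17, 18, 14, 38, 51 → 6
15: 14 → 1
17: 14 → 1
18: 14 → 1
14: none → 0
38: none → 0
51: none → 0
58: none → 0
Total inversions: 6 + 4 + 6 + 1 + 1 + 1 + 0 + 0 + 0 + 0 = 19

19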